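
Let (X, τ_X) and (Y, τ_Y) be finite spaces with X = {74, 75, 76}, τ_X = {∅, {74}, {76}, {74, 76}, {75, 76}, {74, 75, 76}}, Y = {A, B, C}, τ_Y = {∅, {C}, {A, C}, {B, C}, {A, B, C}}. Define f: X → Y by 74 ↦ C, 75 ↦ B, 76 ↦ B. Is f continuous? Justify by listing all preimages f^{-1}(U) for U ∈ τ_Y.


f IS continuous.

Compute f^{-1}(U) for each U ∈ τ_Y:
  U = ∅: f^{-1}(U) = ∅ ∈ τ_X ✓.
  U = {C}: f^{-1}(U) = {74} ∈ τ_X ✓.
  U = {A, C}: f^{-1}(U) = {74} ∈ τ_X ✓.
  U = {B, C}: f^{-1}(U) = {74, 75, 76} ∈ τ_X ✓.
  U = {A, B, C}: f^{-1}(U) = {74, 75, 76} ∈ τ_X ✓.
Every preimage lies in τ_X, so f IS continuous.


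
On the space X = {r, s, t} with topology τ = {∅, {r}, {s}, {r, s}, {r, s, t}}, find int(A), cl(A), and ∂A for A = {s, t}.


int(A) = {s}, cl(A) = {s, t}, ∂A = {t}.

Closed sets in (X, τ) are complements of opens:
  closed(X, τ) = {∅, {t}, {r, t}, {s, t}, {r, s, t}}.
int(A) = ⋃ {U ∈ τ : U ⊆ A}. Opens contained in A: ∅, {s}.
Taking the union of these: int(A) = {s}.
cl(A) = ⋂ {C closed : A ⊆ C}. Closed sets containing A: {s, t}, {r, s, t}.
Intersecting these: cl(A) = {s, t}.
∂A = cl(A) ∖ int(A) = {s, t} ∖ {s} = {t}.


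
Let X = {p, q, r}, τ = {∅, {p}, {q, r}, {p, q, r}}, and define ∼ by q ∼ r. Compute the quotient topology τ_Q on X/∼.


X/∼ = {[p], [q=r]}; |τ_Q| = 4.

Equivalence classes: [p], [q=r].
Quotient map π: X → X/∼ sends p ↦ [p], q ↦ [q=r], r ↦ [q=r].
For each subset V ⊆ X/∼, compute π^{-1}(V) ⊆ X and check whether π^{-1}(V) ∈ τ. V is open in τ_Q iff π^{-1}(V) ∈ τ.
  V = {}: π^{-1}(V) = ∅ ∈ τ ✓.
  V = {[p]}: π^{-1}(V) = {p} ∈ τ ✓.
  V = {[q=r]}: π^{-1}(V) = {q, r} ∈ τ ✓.
  V = {[p], [q=r]}: π^{-1}(V) = {p, q, r} ∈ τ ✓.
Open sets in the quotient: τ_Q = {{}, {[p]}, {[q=r]}, {[p], [q=r]}} (4 elements).


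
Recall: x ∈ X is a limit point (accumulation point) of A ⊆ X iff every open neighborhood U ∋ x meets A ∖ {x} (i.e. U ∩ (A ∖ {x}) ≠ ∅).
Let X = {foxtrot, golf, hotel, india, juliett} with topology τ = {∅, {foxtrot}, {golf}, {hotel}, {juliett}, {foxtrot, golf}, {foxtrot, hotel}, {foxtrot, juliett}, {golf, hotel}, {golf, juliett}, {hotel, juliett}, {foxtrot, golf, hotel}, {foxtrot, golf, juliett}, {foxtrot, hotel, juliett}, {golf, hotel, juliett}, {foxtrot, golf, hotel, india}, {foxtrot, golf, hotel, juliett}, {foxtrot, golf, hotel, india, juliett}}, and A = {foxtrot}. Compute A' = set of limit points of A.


A' = {india}

For each x ∈ X, list the open sets U ∈ τ with x ∈ U, then check whether U ∩ (A ∖ {x}) ≠ ∅ for every such U.
  x = foxtrot: open {foxtrot} ∋ x has {foxtrot} ∩ (A ∖ {foxtrot}) = ∅, so x is NOT a limit point.
  x = golf: open {golf} ∋ x has {golf} ∩ (A ∖ {golf}) = ∅, so x is NOT a limit point.
  x = hotel: open {hotel} ∋ x has {hotel} ∩ (A ∖ {hotel}) = ∅, so x is NOT a limit point.
  x = india: opens ∋ x are {foxtrot, golf, hotel, india}, {foxtrot, golf, hotel, india, juliett}; each meets A ∖ {india}, so x IS a limit point.
  x = juliett: open {juliett} ∋ x has {juliett} ∩ (A ∖ {juliett}) = ∅, so x is NOT a limit point.
Collecting: A' = {india}.


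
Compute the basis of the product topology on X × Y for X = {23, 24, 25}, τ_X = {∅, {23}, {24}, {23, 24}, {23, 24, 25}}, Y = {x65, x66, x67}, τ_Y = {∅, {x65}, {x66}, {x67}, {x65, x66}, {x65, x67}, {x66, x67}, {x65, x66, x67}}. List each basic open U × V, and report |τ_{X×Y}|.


Basis B = {∅ × ∅, {23} × {x65}, {23} × {x66}, {23} × {x67}, {24} × {x65}, {24} × {x66}, {24} × {x67}, {23} × {x65, x66}, {23} × {x65, x67}, {23, 24} × {x65}, {23} × {x66, x67}, {23, 24} × {x66}, {23, 24} × {x67}, {24} × {x65, x66}, {24} × {x65, x67}, {24} × {x66, x67}, {23} × {x65, x66, x67}, {23, 24, 25} × {x65}, {23, 24, 25} × {x66}, {23, 24, 25} × {x67}, {24} × {x65, x66, x67}, {23, 24} × {x65, x66}, {23, 24} × {x65, x67}, {23, 24} × {x66, x67}, {23, 24} × {x65, x66, x67}, {23, 24, 25} × {x65, x66}, {23, 24, 25} × {x65, x67}, {23, 24, 25} × {x66, x67}, {23, 24, 25} × {x65, x66, x67}}; |τ_{X×Y}| = 125.

Enumerate products U × V with U ∈ τ_X, V ∈ τ_Y (deduplicated):
  ∅ × ∅ = {} (∅)
  {23} × {x65} = {(23,x65)}
  {23} × {x66} = {(23,x66)}
  {23} × {x67} = {(23,x67)}
  {24} × {x65} = {(24,x65)}
  {24} × {x66} = {(24,x66)}
  {24} × {x67} = {(24,x67)}
  {23} × {x65, x66} = {(23,x65), (23,x66)}
  {23} × {x65, x67} = {(23,x65), (23,x67)}
  {23, 24} × {x65} = {(23,x65), (24,x65)}
  {23} × {x66, x67} = {(23,x66), (23,x67)}
  {23, 24} × {x66} = {(23,x66), (24,x66)}
  {23, 24} × {x67} = {(23,x67), (24,x67)}
  {24} × {x65, x66} = {(24,x65), (24,x66)}
  {24} × {x65, x67} = {(24,x65), (24,x67)}
  {24} × {x66, x67} = {(24,x66), (24,x67)}
  {23} × {x65, x66, x67} = {(23,x65), (23,x66), (23,x67)}
  {23, 24, 25} × {x65} = {(23,x65), (24,x65), (25,x65)}
  {23, 24, 25} × {x66} = {(23,x66), (24,x66), (25,x66)}
  {23, 24, 25} × {x67} = {(23,x67), (24,x67), (25,x67)}
  {24} × {x65, x66, x67} = {(24,x65), (24,x66), (24,x67)}
  {23, 24} × {x65, x66} = {(23,x65), (23,x66), (24,x65), (24,x66)}
  {23, 24} × {x65, x67} = {(23,x65), (23,x67), (24,x65), (24,x67)}
  {23, 24} × {x66, x67} = {(23,x66), (23,x67), (24,x66), (24,x67)}
  {23, 24} × {x65, x66, x67} = {(23,x65), (23,x66), (23,x67), (24,x65), (24,x66), (24,x67)}
  {23, 24, 25} × {x65, x66} = {(23,x65), (23,x66), (24,x65), (24,x66), (25,x65), (25,x66)}
  {23, 24, 25} × {x65, x67} = {(23,x65), (23,x67), (24,x65), (24,x67), (25,x65), (25,x67)}
  {23, 24, 25} × {x66, x67} = {(23,x66), (23,x67), (24,x66), (24,x67), (25,x66), (25,x67)}
  {23, 24, 25} × {x65, x66, x67} = {(23,x65), (23,x66), (23,x67), (24,x65), (24,x66), (24,x67), (25,x65), (25,x66), (25,x67)}
These 29 distinct sets form the basis B.
Close under arbitrary unions to get τ_{X×Y}; counting gives |τ_{X×Y}| = 125.


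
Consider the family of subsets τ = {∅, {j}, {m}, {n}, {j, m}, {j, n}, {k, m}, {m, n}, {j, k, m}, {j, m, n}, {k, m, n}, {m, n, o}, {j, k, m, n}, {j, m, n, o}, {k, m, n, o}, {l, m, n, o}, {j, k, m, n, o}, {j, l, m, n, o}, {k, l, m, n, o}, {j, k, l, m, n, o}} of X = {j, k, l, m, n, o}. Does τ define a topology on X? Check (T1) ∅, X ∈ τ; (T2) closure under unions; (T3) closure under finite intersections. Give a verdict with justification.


τ IS a topology on X.

Axiom (T1): ∅ ∈ τ? Yes; X ∈ τ? Yes.
Axiom (T2/T3): check pairwise unions and intersections of members of τ.
All pairwise intersections and unions checked — each lies in τ. Therefore τ satisfies (T1), (T2), (T3): it IS a topology on X.


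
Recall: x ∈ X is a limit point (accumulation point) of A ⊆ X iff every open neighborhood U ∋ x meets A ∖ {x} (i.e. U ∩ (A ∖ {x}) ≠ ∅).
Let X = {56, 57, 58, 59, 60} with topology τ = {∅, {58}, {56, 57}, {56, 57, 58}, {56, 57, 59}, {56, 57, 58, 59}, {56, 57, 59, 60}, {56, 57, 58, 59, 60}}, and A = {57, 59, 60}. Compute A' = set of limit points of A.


A' = {56, 59, 60}

For each x ∈ X, list the open sets U ∈ τ with x ∈ U, then check whether U ∩ (A ∖ {x}) ≠ ∅ for every such U.
  x = 56: opens ∋ x are {56, 57}, {56, 57, 58}, {56, 57, 59}, {56, 57, 58, 59}, {56, 57, 59, 60}, {56, 57, 58, 59, 60}; each meets A ∖ {56}, so x IS a limit point.
  x = 57: open {56, 57} ∋ x has {56, 57} ∩ (A ∖ {57}) = ∅, so x is NOT a limit point.
  x = 58: open {58} ∋ x has {58} ∩ (A ∖ {58}) = ∅, so x is NOT a limit point.
  x = 59: opens ∋ x are {56, 57, 59}, {56, 57, 58, 59}, {56, 57, 59, 60}, {56, 57, 58, 59, 60}; each meets A ∖ {59}, so x IS a limit point.
  x = 60: opens ∋ x are {56, 57, 59, 60}, {56, 57, 58, 59, 60}; each meets A ∖ {60}, so x IS a limit point.
Collecting: A' = {56, 59, 60}.


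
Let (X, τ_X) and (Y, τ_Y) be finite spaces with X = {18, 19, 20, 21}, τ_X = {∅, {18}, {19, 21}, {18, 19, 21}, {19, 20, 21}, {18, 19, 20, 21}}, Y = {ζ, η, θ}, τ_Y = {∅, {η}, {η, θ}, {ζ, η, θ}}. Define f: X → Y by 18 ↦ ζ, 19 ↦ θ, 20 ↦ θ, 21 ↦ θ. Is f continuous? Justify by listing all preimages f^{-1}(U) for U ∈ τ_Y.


f IS continuous.

Compute f^{-1}(U) for each U ∈ τ_Y:
  U = ∅: f^{-1}(U) = ∅ ∈ τ_X ✓.
  U = {η}: f^{-1}(U) = ∅ ∈ τ_X ✓.
  U = {η, θ}: f^{-1}(U) = {19, 20, 21} ∈ τ_X ✓.
  U = {ζ, η, θ}: f^{-1}(U) = {18, 19, 20, 21} ∈ τ_X ✓.
Every preimage lies in τ_X, so f IS continuous.


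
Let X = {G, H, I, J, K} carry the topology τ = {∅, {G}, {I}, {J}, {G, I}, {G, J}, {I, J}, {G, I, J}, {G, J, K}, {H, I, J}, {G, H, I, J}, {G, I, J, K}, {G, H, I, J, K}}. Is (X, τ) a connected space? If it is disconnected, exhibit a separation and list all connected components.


(X, τ) is connected.

Find clopen sets (U ∈ τ with X ∖ U ∈ τ):
  U = ∅, X ∖ U = {G, H, I, J, K} — both open, so U is clopen.
  U = {G, H, I, J, K}, X ∖ U = ∅ — both open, so U is clopen.
Only trivial clopens (∅ and X) exist, so (X, τ) is connected.
Compute connected components by grouping points that agree on all clopens:
  component: {G, H, I, J, K}


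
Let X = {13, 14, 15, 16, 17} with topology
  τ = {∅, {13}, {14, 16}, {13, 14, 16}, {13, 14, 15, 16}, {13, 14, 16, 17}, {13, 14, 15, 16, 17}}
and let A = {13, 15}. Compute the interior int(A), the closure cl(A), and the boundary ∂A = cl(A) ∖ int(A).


int(A) = {13}, cl(A) = {13, 15, 17}, ∂A = {15, 17}.

Closed sets in (X, τ) are complements of opens:
  closed(X, τ) = {∅, {15}, {17}, {15, 17}, {13, 15, 17}, {14, 15, 16, 17}, {13, 14, 15, 16, 17}}.
int(A) = ⋃ {U ∈ τ : U ⊆ A}. Opens contained in A: ∅, {13}.
Taking the union of these: int(A) = {13}.
cl(A) = ⋂ {C closed : A ⊆ C}. Closed sets containing A: {13, 15, 17}, {13, 14, 15, 16, 17}.
Intersecting these: cl(A) = {13, 15, 17}.
∂A = cl(A) ∖ int(A) = {13, 15, 17} ∖ {13} = {15, 17}.


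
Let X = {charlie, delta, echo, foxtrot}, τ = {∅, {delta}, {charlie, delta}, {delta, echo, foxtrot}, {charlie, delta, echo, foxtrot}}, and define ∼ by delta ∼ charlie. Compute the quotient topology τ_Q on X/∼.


X/∼ = {[charlie=delta], [echo], [foxtrot]}; |τ_Q| = 3.

Equivalence classes: [charlie=delta], [echo], [foxtrot].
Quotient map π: X → X/∼ sends charlie ↦ [charlie=delta], delta ↦ [charlie=delta], echo ↦ [echo], foxtrot ↦ [foxtrot].
For each subset V ⊆ X/∼, compute π^{-1}(V) ⊆ X and check whether π^{-1}(V) ∈ τ. V is open in τ_Q iff π^{-1}(V) ∈ τ.
  V = {}: π^{-1}(V) = ∅ ∈ τ ✓.
  V = {[charlie=delta]}: π^{-1}(V) = {charlie, delta} ∈ τ ✓.
  V = {[echo]}: π^{-1}(V) = {echo} ∉ τ ✗.
  V = {[charlie=delta], [echo]}: π^{-1}(V) = {charlie, delta, echo} ∉ τ ✗.
  V = {[foxtrot]}: π^{-1}(V) = {foxtrot} ∉ τ ✗.
  V = {[charlie=delta], [foxtrot]}: π^{-1}(V) = {charlie, delta, foxtrot} ∉ τ ✗.
  V = {[echo], [foxtrot]}: π^{-1}(V) = {echo, foxtrot} ∉ τ ✗.
  V = {[charlie=delta], [echo], [foxtrot]}: π^{-1}(V) = {charlie, delta, echo, foxtrot} ∈ τ ✓.
Open sets in the quotient: τ_Q = {{}, {[charlie=delta]}, {[charlie=delta], [echo], [foxtrot]}} (3 elements).


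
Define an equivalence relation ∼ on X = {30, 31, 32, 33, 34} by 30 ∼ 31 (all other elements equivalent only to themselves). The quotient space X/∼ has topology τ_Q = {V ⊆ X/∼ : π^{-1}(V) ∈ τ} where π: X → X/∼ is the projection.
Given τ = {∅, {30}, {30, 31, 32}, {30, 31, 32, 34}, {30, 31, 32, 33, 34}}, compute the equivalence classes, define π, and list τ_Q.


X/∼ = {[30=31], [32], [33], [34]}; |τ_Q| = 4.

Equivalence classes: [30=31], [32], [33], [34].
Quotient map π: X → X/∼ sends 30 ↦ [30=31], 31 ↦ [30=31], 32 ↦ [32], 33 ↦ [33], 34 ↦ [34].
For each subset V ⊆ X/∼, compute π^{-1}(V) ⊆ X and check whether π^{-1}(V) ∈ τ. V is open in τ_Q iff π^{-1}(V) ∈ τ.
  V = {}: π^{-1}(V) = ∅ ∈ τ ✓.
  V = {[30=31]}: π^{-1}(V) = {30, 31} ∉ τ ✗.
  V = {[32]}: π^{-1}(V) = {32} ∉ τ ✗.
  V = {[30=31], [32]}: π^{-1}(V) = {30, 31, 32} ∈ τ ✓.
  V = {[33]}: π^{-1}(V) = {33} ∉ τ ✗.
  V = {[30=31], [33]}: π^{-1}(V) = {30, 31, 33} ∉ τ ✗.
  V = {[32], [33]}: π^{-1}(V) = {32, 33} ∉ τ ✗.
  V = {[30=31], [32], [33]}: π^{-1}(V) = {30, 31, 32, 33} ∉ τ ✗.
  V = {[34]}: π^{-1}(V) = {34} ∉ τ ✗.
  V = {[30=31], [34]}: π^{-1}(V) = {30, 31, 34} ∉ τ ✗.
  V = {[32], [34]}: π^{-1}(V) = {32, 34} ∉ τ ✗.
  V = {[30=31], [32], [34]}: π^{-1}(V) = {30, 31, 32, 34} ∈ τ ✓.
  V = {[33], [34]}: π^{-1}(V) = {33, 34} ∉ τ ✗.
  V = {[30=31], [33], [34]}: π^{-1}(V) = {30, 31, 33, 34} ∉ τ ✗.
  V = {[32], [33], [34]}: π^{-1}(V) = {32, 33, 34} ∉ τ ✗.
  V = {[30=31], [32], [33], [34]}: π^{-1}(V) = {30, 31, 32, 33, 34} ∈ τ ✓.
Open sets in the quotient: τ_Q = {{}, {[30=31], [32]}, {[30=31], [32], [34]}, {[30=31], [32], [33], [34]}} (4 elements).


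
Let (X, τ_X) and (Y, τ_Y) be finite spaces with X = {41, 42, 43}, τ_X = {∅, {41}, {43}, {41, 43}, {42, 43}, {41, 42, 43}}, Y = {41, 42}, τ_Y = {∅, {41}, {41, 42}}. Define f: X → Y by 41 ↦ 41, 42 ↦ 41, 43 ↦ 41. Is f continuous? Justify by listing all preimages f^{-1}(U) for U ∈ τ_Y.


f IS continuous.

Compute f^{-1}(U) for each U ∈ τ_Y:
  U = ∅: f^{-1}(U) = ∅ ∈ τ_X ✓.
  U = {41}: f^{-1}(U) = {41, 42, 43} ∈ τ_X ✓.
  U = {41, 42}: f^{-1}(U) = {41, 42, 43} ∈ τ_X ✓.
Every preimage lies in τ_X, so f IS continuous.


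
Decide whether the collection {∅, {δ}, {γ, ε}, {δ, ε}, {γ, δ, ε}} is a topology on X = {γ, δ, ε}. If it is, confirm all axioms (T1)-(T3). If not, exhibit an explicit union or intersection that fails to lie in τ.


τ is NOT a topology on X.

Axiom (T1): ∅ ∈ τ? Yes; X ∈ τ? Yes.
Axiom (T2/T3): check pairwise unions and intersections of members of τ.
Counterexample for (T3): {γ, ε} ∩ {δ, ε} = {ε} ∉ τ. Therefore τ is NOT a topology.


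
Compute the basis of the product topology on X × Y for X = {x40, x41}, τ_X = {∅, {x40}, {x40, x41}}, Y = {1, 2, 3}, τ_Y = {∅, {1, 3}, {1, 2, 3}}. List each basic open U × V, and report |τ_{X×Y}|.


Basis B = {∅ × ∅, {x40} × {1, 3}, {x40} × {1, 2, 3}, {x40, x41} × {1, 3}, {x40, x41} × {1, 2, 3}}; |τ_{X×Y}| = 6.

Enumerate products U × V with U ∈ τ_X, V ∈ τ_Y (deduplicated):
  ∅ × ∅ = {} (∅)
  {x40} × {1, 3} = {(x40,1), (x40,3)}
  {x40} × {1, 2, 3} = {(x40,1), (x40,2), (x40,3)}
  {x40, x41} × {1, 3} = {(x40,1), (x40,3), (x41,1), (x41,3)}
  {x40, x41} × {1, 2, 3} = {(x40,1), (x40,2), (x40,3), (x41,1), (x41,2), (x41,3)}
These 5 distinct sets form the basis B.
Close under arbitrary unions to get τ_{X×Y}; counting gives |τ_{X×Y}| = 6.


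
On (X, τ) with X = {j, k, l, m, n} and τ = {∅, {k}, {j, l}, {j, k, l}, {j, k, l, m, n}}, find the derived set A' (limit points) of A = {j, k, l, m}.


A' = {j, l, m, n}

For each x ∈ X, list the open sets U ∈ τ with x ∈ U, then check whether U ∩ (A ∖ {x}) ≠ ∅ for every such U.
  x = j: opens ∋ x are {j, l}, {j, k, l}, {j, k, l, m, n}; each meets A ∖ {j}, so x IS a limit point.
  x = k: open {k} ∋ x has {k} ∩ (A ∖ {k}) = ∅, so x is NOT a limit point.
  x = l: opens ∋ x are {j, l}, {j, k, l}, {j, k, l, m, n}; each meets A ∖ {l}, so x IS a limit point.
  x = m: opens ∋ x are {j, k, l, m, n}; each meets A ∖ {m}, so x IS a limit point.
  x = n: opens ∋ x are {j, k, l, m, n}; each meets A ∖ {n}, so x IS a limit point.
Collecting: A' = {j, l, m, n}.


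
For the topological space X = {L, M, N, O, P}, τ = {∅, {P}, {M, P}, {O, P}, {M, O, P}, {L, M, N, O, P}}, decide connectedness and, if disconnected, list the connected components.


(X, τ) is connected.

Find clopen sets (U ∈ τ with X ∖ U ∈ τ):
  U = ∅, X ∖ U = {L, M, N, O, P} — both open, so U is clopen.
  U = {L, M, N, O, P}, X ∖ U = ∅ — both open, so U is clopen.
Only trivial clopens (∅ and X) exist, so (X, τ) is connected.
Compute connected components by grouping points that agree on all clopens:
  component: {L, M, N, O, P}


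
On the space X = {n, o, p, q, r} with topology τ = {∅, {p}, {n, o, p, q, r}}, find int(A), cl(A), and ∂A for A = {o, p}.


int(A) = {p}, cl(A) = {n, o, p, q, r}, ∂A = {n, o, q, r}.

Closed sets in (X, τ) are complements of opens:
  closed(X, τ) = {∅, {n, o, q, r}, {n, o, p, q, r}}.
int(A) = ⋃ {U ∈ τ : U ⊆ A}. Opens contained in A: ∅, {p}.
Taking the union of these: int(A) = {p}.
cl(A) = ⋂ {C closed : A ⊆ C}. Closed sets containing A: {n, o, p, q, r}.
Intersecting these: cl(A) = {n, o, p, q, r}.
∂A = cl(A) ∖ int(A) = {n, o, p, q, r} ∖ {p} = {n, o, q, r}.


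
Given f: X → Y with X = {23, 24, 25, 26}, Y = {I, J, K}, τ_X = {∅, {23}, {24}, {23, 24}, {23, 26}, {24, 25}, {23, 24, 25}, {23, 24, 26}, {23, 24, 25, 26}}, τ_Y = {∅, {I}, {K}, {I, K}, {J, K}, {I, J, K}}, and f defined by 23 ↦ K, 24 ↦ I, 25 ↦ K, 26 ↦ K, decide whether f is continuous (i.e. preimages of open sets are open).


f is NOT continuous.

Compute f^{-1}(U) for each U ∈ τ_Y:
  U = ∅: f^{-1}(U) = ∅ ∈ τ_X ✓.
  U = {I}: f^{-1}(U) = {24} ∈ τ_X ✓.
  U = {K}: f^{-1}(U) = {23, 25, 26} ∉ τ_X ✗.
  U = {I, K}: f^{-1}(U) = {23, 24, 25, 26} ∈ τ_X ✓.
  U = {J, K}: f^{-1}(U) = {23, 25, 26} ∉ τ_X ✗.
  U = {I, J, K}: f^{-1}(U) = {23, 24, 25, 26} ∈ τ_X ✓.
Found U = {K} with f^{-1}(U) = {23, 25, 26} not in τ_X. Therefore f is NOT continuous.


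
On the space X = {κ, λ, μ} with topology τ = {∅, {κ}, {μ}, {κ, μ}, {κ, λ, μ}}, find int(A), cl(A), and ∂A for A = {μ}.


int(A) = {μ}, cl(A) = {λ, μ}, ∂A = {λ}.

Closed sets in (X, τ) are complements of opens:
  closed(X, τ) = {∅, {λ}, {κ, λ}, {λ, μ}, {κ, λ, μ}}.
int(A) = ⋃ {U ∈ τ : U ⊆ A}. Opens contained in A: ∅, {μ}.
Taking the union of these: int(A) = {μ}.
cl(A) = ⋂ {C closed : A ⊆ C}. Closed sets containing A: {λ, μ}, {κ, λ, μ}.
Intersecting these: cl(A) = {λ, μ}.
∂A = cl(A) ∖ int(A) = {λ, μ} ∖ {μ} = {λ}.


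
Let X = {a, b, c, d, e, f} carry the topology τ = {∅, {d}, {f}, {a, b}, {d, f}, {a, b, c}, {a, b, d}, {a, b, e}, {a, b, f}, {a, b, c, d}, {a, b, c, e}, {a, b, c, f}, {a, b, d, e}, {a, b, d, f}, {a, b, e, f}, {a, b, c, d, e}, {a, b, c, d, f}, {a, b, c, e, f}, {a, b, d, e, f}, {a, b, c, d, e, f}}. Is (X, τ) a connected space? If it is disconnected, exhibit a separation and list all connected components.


(X, τ) is disconnected; components = [{d}, {f}, {a, b, c, e}].

Find clopen sets (U ∈ τ with X ∖ U ∈ τ):
  U = ∅, X ∖ U = {a, b, c, d, e, f} — both open, so U is clopen.
  U = {d}, X ∖ U = {a, b, c, e, f} — both open, so U is clopen.
  U = {f}, X ∖ U = {a, b, c, d, e} — both open, so U is clopen.
  U = {d, f}, X ∖ U = {a, b, c, e} — both open, so U is clopen.
  U = {a, b, c, e}, X ∖ U = {d, f} — both open, so U is clopen.
  U = {a, b, c, d, e}, X ∖ U = {f} — both open, so U is clopen.
  U = {a, b, c, e, f}, X ∖ U = {d} — both open, so U is clopen.
  U = {a, b, c, d, e, f}, X ∖ U = ∅ — both open, so U is clopen.
Nontrivial clopen(s) exist: e.g. {f}. So (X, τ) is disconnected.
Compute connected components by grouping points that agree on all clopens:
  component: {d}
  component: {f}
  component: {a, b, c, e}


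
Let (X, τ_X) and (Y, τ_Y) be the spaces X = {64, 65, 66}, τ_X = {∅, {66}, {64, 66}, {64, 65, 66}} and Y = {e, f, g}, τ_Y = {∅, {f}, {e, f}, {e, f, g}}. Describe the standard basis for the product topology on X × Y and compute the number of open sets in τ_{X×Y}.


Basis B = {∅ × ∅, {66} × {f}, {64, 66} × {f}, {66} × {e, f}, {64, 65, 66} × {f}, {66} × {e, f, g}, {64, 66} × {e, f}, {64, 66} × {e, f, g}, {64, 65, 66} × {e, f}, {64, 65, 66} × {e, f, g}}; |τ_{X×Y}| = 20.

Enumerate products U × V with U ∈ τ_X, V ∈ τ_Y (deduplicated):
  ∅ × ∅ = {} (∅)
  {66} × {f} = {(66,f)}
  {64, 66} × {f} = {(64,f), (66,f)}
  {66} × {e, f} = {(66,e), (66,f)}
  {64, 65, 66} × {f} = {(64,f), (65,f), (66,f)}
  {66} × {e, f, g} = {(66,e), (66,f), (66,g)}
  {64, 66} × {e, f} = {(64,e), (64,f), (66,e), (66,f)}
  {64, 66} × {e, f, g} = {(64,e), (64,f), (64,g), (66,e), (66,f), (66,g)}
  {64, 65, 66} × {e, f} = {(64,e), (64,f), (65,e), (65,f), (66,e), (66,f)}
  {64, 65, 66} × {e, f, g} = {(64,e), (64,f), (64,g), (65,e), (65,f), (65,g), (66,e), (66,f), (66,g)}
These 10 distinct sets form the basis B.
Close under arbitrary unions to get τ_{X×Y}; counting gives |τ_{X×Y}| = 20.


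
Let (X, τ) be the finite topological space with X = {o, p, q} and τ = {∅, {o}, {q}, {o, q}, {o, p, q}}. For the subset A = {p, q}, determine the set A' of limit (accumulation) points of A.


A' = {p}

For each x ∈ X, list the open sets U ∈ τ with x ∈ U, then check whether U ∩ (A ∖ {x}) ≠ ∅ for every such U.
  x = o: open {o} ∋ x has {o} ∩ (A ∖ {o}) = ∅, so x is NOT a limit point.
  x = p: opens ∋ x are {o, p, q}; each meets A ∖ {p}, so x IS a limit point.
  x = q: open {q} ∋ x has {q} ∩ (A ∖ {q}) = ∅, so x is NOT a limit point.
Collecting: A' = {p}.


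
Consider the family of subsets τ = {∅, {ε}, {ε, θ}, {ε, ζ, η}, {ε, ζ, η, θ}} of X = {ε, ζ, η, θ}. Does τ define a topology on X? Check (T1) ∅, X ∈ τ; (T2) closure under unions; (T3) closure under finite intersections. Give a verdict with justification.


τ IS a topology on X.

Axiom (T1): ∅ ∈ τ? Yes; X ∈ τ? Yes.
Axiom (T2/T3): check pairwise unions and intersections of members of τ.
All pairwise intersections and unions checked — each lies in τ. Therefore τ satisfies (T1), (T2), (T3): it IS a topology on X.


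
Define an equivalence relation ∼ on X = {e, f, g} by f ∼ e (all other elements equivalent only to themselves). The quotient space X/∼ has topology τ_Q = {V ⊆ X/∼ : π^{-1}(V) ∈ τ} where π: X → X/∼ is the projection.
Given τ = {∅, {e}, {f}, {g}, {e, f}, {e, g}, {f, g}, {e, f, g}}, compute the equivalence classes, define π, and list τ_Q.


X/∼ = {[e=f], [g]}; |τ_Q| = 4.

Equivalence classes: [e=f], [g].
Quotient map π: X → X/∼ sends e ↦ [e=f], f ↦ [e=f], g ↦ [g].
For each subset V ⊆ X/∼, compute π^{-1}(V) ⊆ X and check whether π^{-1}(V) ∈ τ. V is open in τ_Q iff π^{-1}(V) ∈ τ.
  V = {}: π^{-1}(V) = ∅ ∈ τ ✓.
  V = {[e=f]}: π^{-1}(V) = {e, f} ∈ τ ✓.
  V = {[g]}: π^{-1}(V) = {g} ∈ τ ✓.
  V = {[e=f], [g]}: π^{-1}(V) = {e, f, g} ∈ τ ✓.
Open sets in the quotient: τ_Q = {{}, {[e=f]}, {[g]}, {[e=f], [g]}} (4 elements).


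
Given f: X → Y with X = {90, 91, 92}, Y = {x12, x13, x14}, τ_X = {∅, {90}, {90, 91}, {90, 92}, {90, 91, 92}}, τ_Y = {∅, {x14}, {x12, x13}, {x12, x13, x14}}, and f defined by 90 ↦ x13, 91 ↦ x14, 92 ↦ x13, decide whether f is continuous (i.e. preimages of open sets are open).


f is NOT continuous.

Compute f^{-1}(U) for each U ∈ τ_Y:
  U = ∅: f^{-1}(U) = ∅ ∈ τ_X ✓.
  U = {x14}: f^{-1}(U) = {91} ∉ τ_X ✗.
  U = {x12, x13}: f^{-1}(U) = {90, 92} ∈ τ_X ✓.
  U = {x12, x13, x14}: f^{-1}(U) = {90, 91, 92} ∈ τ_X ✓.
Found U = {x14} with f^{-1}(U) = {91} not in τ_X. Therefore f is NOT continuous.


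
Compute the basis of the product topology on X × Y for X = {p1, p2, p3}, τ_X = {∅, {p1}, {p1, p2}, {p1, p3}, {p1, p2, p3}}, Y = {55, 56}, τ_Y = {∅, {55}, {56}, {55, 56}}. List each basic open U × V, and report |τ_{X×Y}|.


Basis B = {∅ × ∅, {p1} × {55}, {p1} × {56}, {p1} × {55, 56}, {p1, p2} × {55}, {p1, p3} × {55}, {p1, p2} × {56}, {p1, p3} × {56}, {p1, p2, p3} × {55}, {p1, p2, p3} × {56}, {p1, p2} × {55, 56}, {p1, p3} × {55, 56}, {p1, p2, p3} × {55, 56}}; |τ_{X×Y}| = 25.

Enumerate products U × V with U ∈ τ_X, V ∈ τ_Y (deduplicated):
  ∅ × ∅ = {} (∅)
  {p1} × {55} = {(p1,55)}
  {p1} × {56} = {(p1,56)}
  {p1} × {55, 56} = {(p1,55), (p1,56)}
  {p1, p2} × {55} = {(p1,55), (p2,55)}
  {p1, p3} × {55} = {(p1,55), (p3,55)}
  {p1, p2} × {56} = {(p1,56), (p2,56)}
  {p1, p3} × {56} = {(p1,56), (p3,56)}
  {p1, p2, p3} × {55} = {(p1,55), (p2,55), (p3,55)}
  {p1, p2, p3} × {56} = {(p1,56), (p2,56), (p3,56)}
  {p1, p2} × {55, 56} = {(p1,55), (p1,56), (p2,55), (p2,56)}
  {p1, p3} × {55, 56} = {(p1,55), (p1,56), (p3,55), (p3,56)}
  {p1, p2, p3} × {55, 56} = {(p1,55), (p1,56), (p2,55), (p2,56), (p3,55), (p3,56)}
These 13 distinct sets form the basis B.
Close under arbitrary unions to get τ_{X×Y}; counting gives |τ_{X×Y}| = 25.


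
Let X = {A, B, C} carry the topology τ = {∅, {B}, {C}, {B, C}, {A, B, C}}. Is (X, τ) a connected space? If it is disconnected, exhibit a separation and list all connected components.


(X, τ) is connected.

Find clopen sets (U ∈ τ with X ∖ U ∈ τ):
  U = ∅, X ∖ U = {A, B, C} — both open, so U is clopen.
  U = {A, B, C}, X ∖ U = ∅ — both open, so U is clopen.
Only trivial clopens (∅ and X) exist, so (X, τ) is connected.
Compute connected components by grouping points that agree on all clopens:
  component: {A, B, C}


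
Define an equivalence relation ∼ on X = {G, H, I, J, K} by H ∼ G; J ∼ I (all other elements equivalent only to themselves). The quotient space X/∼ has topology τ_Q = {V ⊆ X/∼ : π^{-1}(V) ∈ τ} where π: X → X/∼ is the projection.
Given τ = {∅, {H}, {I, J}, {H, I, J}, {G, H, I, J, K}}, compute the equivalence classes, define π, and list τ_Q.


X/∼ = {[G=H], [I=J], [K]}; |τ_Q| = 3.

Equivalence classes: [G=H], [I=J], [K].
Quotient map π: X → X/∼ sends G ↦ [G=H], H ↦ [G=H], I ↦ [I=J], J ↦ [I=J], K ↦ [K].
For each subset V ⊆ X/∼, compute π^{-1}(V) ⊆ X and check whether π^{-1}(V) ∈ τ. V is open in τ_Q iff π^{-1}(V) ∈ τ.
  V = {}: π^{-1}(V) = ∅ ∈ τ ✓.
  V = {[G=H]}: π^{-1}(V) = {G, H} ∉ τ ✗.
  V = {[I=J]}: π^{-1}(V) = {I, J} ∈ τ ✓.
  V = {[G=H], [I=J]}: π^{-1}(V) = {G, H, I, J} ∉ τ ✗.
  V = {[K]}: π^{-1}(V) = {K} ∉ τ ✗.
  V = {[G=H], [K]}: π^{-1}(V) = {G, H, K} ∉ τ ✗.
  V = {[I=J], [K]}: π^{-1}(V) = {I, J, K} ∉ τ ✗.
  V = {[G=H], [I=J], [K]}: π^{-1}(V) = {G, H, I, J, K} ∈ τ ✓.
Open sets in the quotient: τ_Q = {{}, {[I=J]}, {[G=H], [I=J], [K]}} (3 elements).


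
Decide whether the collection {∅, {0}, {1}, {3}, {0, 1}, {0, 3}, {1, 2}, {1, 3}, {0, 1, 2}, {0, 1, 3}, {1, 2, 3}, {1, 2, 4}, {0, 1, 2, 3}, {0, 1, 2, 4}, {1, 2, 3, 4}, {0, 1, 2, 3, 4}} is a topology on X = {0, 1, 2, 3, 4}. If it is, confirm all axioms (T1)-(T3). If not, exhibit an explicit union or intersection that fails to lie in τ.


τ IS a topology on X.

Axiom (T1): ∅ ∈ τ? Yes; X ∈ τ? Yes.
Axiom (T2/T3): check pairwise unions and intersections of members of τ.
All pairwise intersections and unions checked — each lies in τ. Therefore τ satisfies (T1), (T2), (T3): it IS a topology on X.


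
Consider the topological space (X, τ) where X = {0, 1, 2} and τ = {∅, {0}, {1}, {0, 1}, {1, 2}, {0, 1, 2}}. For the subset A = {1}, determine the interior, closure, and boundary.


int(A) = {1}, cl(A) = {1, 2}, ∂A = {2}.

Closed sets in (X, τ) are complements of opens:
  closed(X, τ) = {∅, {0}, {2}, {0, 2}, {1, 2}, {0, 1, 2}}.
int(A) = ⋃ {U ∈ τ : U ⊆ A}. Opens contained in A: ∅, {1}.
Taking the union of these: int(A) = {1}.
cl(A) = ⋂ {C closed : A ⊆ C}. Closed sets containing A: {1, 2}, {0, 1, 2}.
Intersecting these: cl(A) = {1, 2}.
∂A = cl(A) ∖ int(A) = {1, 2} ∖ {1} = {2}.


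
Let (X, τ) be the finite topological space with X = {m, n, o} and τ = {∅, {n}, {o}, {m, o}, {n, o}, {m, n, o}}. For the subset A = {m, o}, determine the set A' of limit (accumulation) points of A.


A' = {m}

For each x ∈ X, list the open sets U ∈ τ with x ∈ U, then check whether U ∩ (A ∖ {x}) ≠ ∅ for every such U.
  x = m: opens ∋ x are {m, o}, {m, n, o}; each meets A ∖ {m}, so x IS a limit point.
  x = n: open {n} ∋ x has {n} ∩ (A ∖ {n}) = ∅, so x is NOT a limit point.
  x = o: open {o} ∋ x has {o} ∩ (A ∖ {o}) = ∅, so x is NOT a limit point.
Collecting: A' = {m}.


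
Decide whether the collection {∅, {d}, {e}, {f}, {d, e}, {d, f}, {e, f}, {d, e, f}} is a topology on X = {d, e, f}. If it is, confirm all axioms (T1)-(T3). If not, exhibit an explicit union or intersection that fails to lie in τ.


τ IS a topology on X.

Axiom (T1): ∅ ∈ τ? Yes; X ∈ τ? Yes.
Axiom (T2/T3): check pairwise unions and intersections of members of τ.
All pairwise intersections and unions checked — each lies in τ. Therefore τ satisfies (T1), (T2), (T3): it IS a topology on X.


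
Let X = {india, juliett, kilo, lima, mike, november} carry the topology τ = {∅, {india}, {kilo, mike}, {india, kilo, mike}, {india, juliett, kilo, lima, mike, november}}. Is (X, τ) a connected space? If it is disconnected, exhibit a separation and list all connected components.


(X, τ) is connected.

Find clopen sets (U ∈ τ with X ∖ U ∈ τ):
  U = ∅, X ∖ U = {india, juliett, kilo, lima, mike, november} — both open, so U is clopen.
  U = {india, juliett, kilo, lima, mike, november}, X ∖ U = ∅ — both open, so U is clopen.
Only trivial clopens (∅ and X) exist, so (X, τ) is connected.
Compute connected components by grouping points that agree on all clopens:
  component: {india, juliett, kilo, lima, mike, november}


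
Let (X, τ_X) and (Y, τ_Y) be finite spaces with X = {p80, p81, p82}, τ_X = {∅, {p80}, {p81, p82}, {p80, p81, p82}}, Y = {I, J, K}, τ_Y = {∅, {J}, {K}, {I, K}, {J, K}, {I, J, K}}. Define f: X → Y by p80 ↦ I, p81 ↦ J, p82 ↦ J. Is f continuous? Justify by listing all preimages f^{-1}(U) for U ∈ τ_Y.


f IS continuous.

Compute f^{-1}(U) for each U ∈ τ_Y:
  U = ∅: f^{-1}(U) = ∅ ∈ τ_X ✓.
  U = {J}: f^{-1}(U) = {p81, p82} ∈ τ_X ✓.
  U = {K}: f^{-1}(U) = ∅ ∈ τ_X ✓.
  U = {I, K}: f^{-1}(U) = {p80} ∈ τ_X ✓.
  U = {J, K}: f^{-1}(U) = {p81, p82} ∈ τ_X ✓.
  U = {I, J, K}: f^{-1}(U) = {p80, p81, p82} ∈ τ_X ✓.
Every preimage lies in τ_X, so f IS continuous.


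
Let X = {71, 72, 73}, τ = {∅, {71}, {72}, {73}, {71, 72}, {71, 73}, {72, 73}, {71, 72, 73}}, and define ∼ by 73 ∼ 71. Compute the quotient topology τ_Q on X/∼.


X/∼ = {[71=73], [72]}; |τ_Q| = 4.

Equivalence classes: [71=73], [72].
Quotient map π: X → X/∼ sends 71 ↦ [71=73], 72 ↦ [72], 73 ↦ [71=73].
For each subset V ⊆ X/∼, compute π^{-1}(V) ⊆ X and check whether π^{-1}(V) ∈ τ. V is open in τ_Q iff π^{-1}(V) ∈ τ.
  V = {}: π^{-1}(V) = ∅ ∈ τ ✓.
  V = {[71=73]}: π^{-1}(V) = {71, 73} ∈ τ ✓.
  V = {[72]}: π^{-1}(V) = {72} ∈ τ ✓.
  V = {[71=73], [72]}: π^{-1}(V) = {71, 72, 73} ∈ τ ✓.
Open sets in the quotient: τ_Q = {{}, {[71=73]}, {[72]}, {[71=73], [72]}} (4 elements).


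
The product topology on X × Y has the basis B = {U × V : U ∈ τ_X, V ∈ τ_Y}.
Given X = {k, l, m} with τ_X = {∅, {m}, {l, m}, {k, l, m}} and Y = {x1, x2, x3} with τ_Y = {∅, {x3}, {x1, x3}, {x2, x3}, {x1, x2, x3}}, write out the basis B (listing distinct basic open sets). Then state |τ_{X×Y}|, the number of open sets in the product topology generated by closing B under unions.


Basis B = {∅ × ∅, {m} × {x3}, {l, m} × {x3}, {m} × {x1, x3}, {m} × {x2, x3}, {k, l, m} × {x3}, {m} × {x1, x2, x3}, {l, m} × {x1, x3}, {l, m} × {x2, x3}, {k, l, m} × {x1, x3}, {k, l, m} × {x2, x3}, {l, m} × {x1, x2, x3}, {k, l, m} × {x1, x2, x3}}; |τ_{X×Y}| = 30.

Enumerate products U × V with U ∈ τ_X, V ∈ τ_Y (deduplicated):
  ∅ × ∅ = {} (∅)
  {m} × {x3} = {(m,x3)}
  {l, m} × {x3} = {(l,x3), (m,x3)}
  {m} × {x1, x3} = {(m,x1), (m,x3)}
  {m} × {x2, x3} = {(m,x2), (m,x3)}
  {k, l, m} × {x3} = {(k,x3), (l,x3), (m,x3)}
  {m} × {x1, x2, x3} = {(m,x1), (m,x2), (m,x3)}
  {l, m} × {x1, x3} = {(l,x1), (l,x3), (m,x1), (m,x3)}
  {l, m} × {x2, x3} = {(l,x2), (l,x3), (m,x2), (m,x3)}
  {k, l, m} × {x1, x3} = {(k,x1), (k,x3), (l,x1), (l,x3), (m,x1), (m,x3)}
  {k, l, m} × {x2, x3} = {(k,x2), (k,x3), (l,x2), (l,x3), (m,x2), (m,x3)}
  {l, m} × {x1, x2, x3} = {(l,x1), (l,x2), (l,x3), (m,x1), (m,x2), (m,x3)}
  {k, l, m} × {x1, x2, x3} = {(k,x1), (k,x2), (k,x3), (l,x1), (l,x2), (l,x3), (m,x1), (m,x2), (m,x3)}
These 13 distinct sets form the basis B.
Close under arbitrary unions to get τ_{X×Y}; counting gives |τ_{X×Y}| = 30.


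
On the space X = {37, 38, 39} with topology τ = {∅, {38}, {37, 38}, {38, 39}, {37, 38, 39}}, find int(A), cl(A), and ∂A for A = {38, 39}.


int(A) = {38, 39}, cl(A) = {37, 38, 39}, ∂A = {37}.

Closed sets in (X, τ) are complements of opens:
  closed(X, τ) = {∅, {37}, {39}, {37, 39}, {37, 38, 39}}.
int(A) = ⋃ {U ∈ τ : U ⊆ A}. Opens contained in A: ∅, {38}, {38, 39}.
Taking the union of these: int(A) = {38, 39}.
cl(A) = ⋂ {C closed : A ⊆ C}. Closed sets containing A: {37, 38, 39}.
Intersecting these: cl(A) = {37, 38, 39}.
∂A = cl(A) ∖ int(A) = {37, 38, 39} ∖ {38, 39} = {37}.


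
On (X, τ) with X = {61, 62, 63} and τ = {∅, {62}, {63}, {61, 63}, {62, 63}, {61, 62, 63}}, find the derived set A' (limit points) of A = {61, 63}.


A' = {61}

For each x ∈ X, list the open sets U ∈ τ with x ∈ U, then check whether U ∩ (A ∖ {x}) ≠ ∅ for every such U.
  x = 61: opens ∋ x are {61, 63}, {61, 62, 63}; each meets A ∖ {61}, so x IS a limit point.
  x = 62: open {62} ∋ x has {62} ∩ (A ∖ {62}) = ∅, so x is NOT a limit point.
  x = 63: open {63} ∋ x has {63} ∩ (A ∖ {63}) = ∅, so x is NOT a limit point.
Collecting: A' = {61}.


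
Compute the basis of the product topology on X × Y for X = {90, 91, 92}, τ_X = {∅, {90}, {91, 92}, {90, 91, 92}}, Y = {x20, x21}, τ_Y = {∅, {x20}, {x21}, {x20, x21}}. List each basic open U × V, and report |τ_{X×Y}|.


Basis B = {∅ × ∅, {90} × {x20}, {90} × {x21}, {90} × {x20, x21}, {91, 92} × {x20}, {91, 92} × {x21}, {90, 91, 92} × {x20}, {90, 91, 92} × {x21}, {91, 92} × {x20, x21}, {90, 91, 92} × {x20, x21}}; |τ_{X×Y}| = 16.

Enumerate products U × V with U ∈ τ_X, V ∈ τ_Y (deduplicated):
  ∅ × ∅ = {} (∅)
  {90} × {x20} = {(90,x20)}
  {90} × {x21} = {(90,x21)}
  {90} × {x20, x21} = {(90,x20), (90,x21)}
  {91, 92} × {x20} = {(91,x20), (92,x20)}
  {91, 92} × {x21} = {(91,x21), (92,x21)}
  {90, 91, 92} × {x20} = {(90,x20), (91,x20), (92,x20)}
  {90, 91, 92} × {x21} = {(90,x21), (91,x21), (92,x21)}
  {91, 92} × {x20, x21} = {(91,x20), (91,x21), (92,x20), (92,x21)}
  {90, 91, 92} × {x20, x21} = {(90,x20), (90,x21), (91,x20), (91,x21), (92,x20), (92,x21)}
These 10 distinct sets form the basis B.
Close under arbitrary unions to get τ_{X×Y}; counting gives |τ_{X×Y}| = 16.


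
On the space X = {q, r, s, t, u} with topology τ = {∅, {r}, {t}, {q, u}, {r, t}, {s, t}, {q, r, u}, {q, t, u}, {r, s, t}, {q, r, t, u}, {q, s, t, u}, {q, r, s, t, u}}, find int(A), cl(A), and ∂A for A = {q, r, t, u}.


int(A) = {q, r, t, u}, cl(A) = {q, r, s, t, u}, ∂A = {s}.

Closed sets in (X, τ) are complements of opens:
  closed(X, τ) = {∅, {r}, {s}, {q, u}, {r, s}, {s, t}, {q, r, u}, {q, s, u}, {r, s, t}, {q, r, s, u}, {q, s, t, u}, {q, r, s, t, u}}.
int(A) = ⋃ {U ∈ τ : U ⊆ A}. Opens contained in A: ∅, {r}, {t}, {q, u}, {r, t}, {q, r, u}, {q, t, u}, {q, r, t, u}.
Taking the union of these: int(A) = {q, r, t, u}.
cl(A) = ⋂ {C closed : A ⊆ C}. Closed sets containing A: {q, r, s, t, u}.
Intersecting these: cl(A) = {q, r, s, t, u}.
∂A = cl(A) ∖ int(A) = {q, r, s, t, u} ∖ {q, r, t, u} = {s}.


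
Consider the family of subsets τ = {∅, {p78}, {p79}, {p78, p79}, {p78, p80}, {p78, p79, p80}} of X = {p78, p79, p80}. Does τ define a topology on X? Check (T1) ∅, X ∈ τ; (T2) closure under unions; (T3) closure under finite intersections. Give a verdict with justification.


τ IS a topology on X.

Axiom (T1): ∅ ∈ τ? Yes; X ∈ τ? Yes.
Axiom (T2/T3): check pairwise unions and intersections of members of τ.
All pairwise intersections and unions checked — each lies in τ. Therefore τ satisfies (T1), (T2), (T3): it IS a topology on X.


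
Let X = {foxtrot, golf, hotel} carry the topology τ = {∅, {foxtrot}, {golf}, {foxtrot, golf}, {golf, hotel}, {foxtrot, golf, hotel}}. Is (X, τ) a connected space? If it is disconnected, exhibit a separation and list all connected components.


(X, τ) is disconnected; components = [{foxtrot}, {golf, hotel}].

Find clopen sets (U ∈ τ with X ∖ U ∈ τ):
  U = ∅, X ∖ U = {foxtrot, golf, hotel} — both open, so U is clopen.
  U = {foxtrot}, X ∖ U = {golf, hotel} — both open, so U is clopen.
  U = {golf, hotel}, X ∖ U = {foxtrot} — both open, so U is clopen.
  U = {foxtrot, golf, hotel}, X ∖ U = ∅ — both open, so U is clopen.
Nontrivial clopen(s) exist: e.g. {foxtrot}. So (X, τ) is disconnected.
Compute connected components by grouping points that agree on all clopens:
  component: {foxtrot}
  component: {golf, hotel}


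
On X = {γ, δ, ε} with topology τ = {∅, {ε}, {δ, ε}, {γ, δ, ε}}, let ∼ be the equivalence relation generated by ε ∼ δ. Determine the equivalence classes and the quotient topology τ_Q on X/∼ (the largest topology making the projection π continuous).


X/∼ = {[γ], [δ=ε]}; |τ_Q| = 3.

Equivalence classes: [γ], [δ=ε].
Quotient map π: X → X/∼ sends γ ↦ [γ], δ ↦ [δ=ε], ε ↦ [δ=ε].
For each subset V ⊆ X/∼, compute π^{-1}(V) ⊆ X and check whether π^{-1}(V) ∈ τ. V is open in τ_Q iff π^{-1}(V) ∈ τ.
  V = {}: π^{-1}(V) = ∅ ∈ τ ✓.
  V = {[γ]}: π^{-1}(V) = {γ} ∉ τ ✗.
  V = {[δ=ε]}: π^{-1}(V) = {δ, ε} ∈ τ ✓.
  V = {[γ], [δ=ε]}: π^{-1}(V) = {γ, δ, ε} ∈ τ ✓.
Open sets in the quotient: τ_Q = {{}, {[δ=ε]}, {[γ], [δ=ε]}} (3 elements).


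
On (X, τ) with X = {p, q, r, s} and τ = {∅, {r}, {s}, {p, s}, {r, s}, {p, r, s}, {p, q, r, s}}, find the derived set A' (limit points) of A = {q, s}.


A' = {p, q}

For each x ∈ X, list the open sets U ∈ τ with x ∈ U, then check whether U ∩ (A ∖ {x}) ≠ ∅ for every such U.
  x = p: opens ∋ x are {p, s}, {p, r, s}, {p, q, r, s}; each meets A ∖ {p}, so x IS a limit point.
  x = q: opens ∋ x are {p, q, r, s}; each meets A ∖ {q}, so x IS a limit point.
  x = r: open {r} ∋ x has {r} ∩ (A ∖ {r}) = ∅, so x is NOT a limit point.
  x = s: open {s} ∋ x has {s} ∩ (A ∖ {s}) = ∅, so x is NOT a limit point.
Collecting: A' = {p, q}.


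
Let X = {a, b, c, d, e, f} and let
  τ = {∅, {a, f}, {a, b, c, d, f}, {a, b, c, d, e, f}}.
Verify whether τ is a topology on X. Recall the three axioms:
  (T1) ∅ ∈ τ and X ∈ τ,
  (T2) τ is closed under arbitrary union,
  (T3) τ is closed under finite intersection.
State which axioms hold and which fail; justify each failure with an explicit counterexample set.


τ IS a topology on X.

Axiom (T1): ∅ ∈ τ? Yes; X ∈ τ? Yes.
Axiom (T2/T3): check pairwise unions and intersections of members of τ.
All pairwise intersections and unions checked — each lies in τ. Therefore τ satisfies (T1), (T2), (T3): it IS a topology on X.


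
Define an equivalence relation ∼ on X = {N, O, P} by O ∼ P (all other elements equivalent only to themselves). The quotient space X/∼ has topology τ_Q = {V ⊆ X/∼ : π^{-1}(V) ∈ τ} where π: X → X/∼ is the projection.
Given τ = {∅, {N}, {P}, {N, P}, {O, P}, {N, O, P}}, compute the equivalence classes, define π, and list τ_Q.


X/∼ = {[N], [O=P]}; |τ_Q| = 4.

Equivalence classes: [N], [O=P].
Quotient map π: X → X/∼ sends N ↦ [N], O ↦ [O=P], P ↦ [O=P].
For each subset V ⊆ X/∼, compute π^{-1}(V) ⊆ X and check whether π^{-1}(V) ∈ τ. V is open in τ_Q iff π^{-1}(V) ∈ τ.
  V = {}: π^{-1}(V) = ∅ ∈ τ ✓.
  V = {[N]}: π^{-1}(V) = {N} ∈ τ ✓.
  V = {[O=P]}: π^{-1}(V) = {O, P} ∈ τ ✓.
  V = {[N], [O=P]}: π^{-1}(V) = {N, O, P} ∈ τ ✓.
Open sets in the quotient: τ_Q = {{}, {[N]}, {[O=P]}, {[N], [O=P]}} (4 elements).


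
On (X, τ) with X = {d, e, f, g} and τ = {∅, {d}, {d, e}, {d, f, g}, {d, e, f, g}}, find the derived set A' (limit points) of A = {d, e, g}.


A' = {e, f, g}

For each x ∈ X, list the open sets U ∈ τ with x ∈ U, then check whether U ∩ (A ∖ {x}) ≠ ∅ for every such U.
  x = d: open {d} ∋ x has {d} ∩ (A ∖ {d}) = ∅, so x is NOT a limit point.
  x = e: opens ∋ x are {d, e}, {d, e, f, g}; each meets A ∖ {e}, so x IS a limit point.
  x = f: opens ∋ x are {d, f, g}, {d, e, f, g}; each meets A ∖ {f}, so x IS a limit point.
  x = g: opens ∋ x are {d, f, g}, {d, e, f, g}; each meets A ∖ {g}, so x IS a limit point.
Collecting: A' = {e, f, g}.
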